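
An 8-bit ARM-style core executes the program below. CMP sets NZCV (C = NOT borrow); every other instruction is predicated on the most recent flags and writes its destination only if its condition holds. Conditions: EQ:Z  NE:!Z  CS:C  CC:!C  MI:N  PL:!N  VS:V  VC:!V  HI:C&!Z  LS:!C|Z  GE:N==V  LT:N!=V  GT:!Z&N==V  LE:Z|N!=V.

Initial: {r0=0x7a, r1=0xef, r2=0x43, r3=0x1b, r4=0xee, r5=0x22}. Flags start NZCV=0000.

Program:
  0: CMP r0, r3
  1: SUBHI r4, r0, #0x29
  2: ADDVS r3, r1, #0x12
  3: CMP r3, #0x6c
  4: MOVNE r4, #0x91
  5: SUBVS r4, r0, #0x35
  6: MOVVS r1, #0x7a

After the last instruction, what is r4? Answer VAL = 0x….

0: ✓ CMP  NZCV=0010
1: ✓ SUBHI  r4←0x51
2: · ADDVS
3: ✓ CMP  NZCV=1000
4: ✓ MOVNE  r4←0x91
5: · SUBVS
6: · MOVVS

VAL = 0x91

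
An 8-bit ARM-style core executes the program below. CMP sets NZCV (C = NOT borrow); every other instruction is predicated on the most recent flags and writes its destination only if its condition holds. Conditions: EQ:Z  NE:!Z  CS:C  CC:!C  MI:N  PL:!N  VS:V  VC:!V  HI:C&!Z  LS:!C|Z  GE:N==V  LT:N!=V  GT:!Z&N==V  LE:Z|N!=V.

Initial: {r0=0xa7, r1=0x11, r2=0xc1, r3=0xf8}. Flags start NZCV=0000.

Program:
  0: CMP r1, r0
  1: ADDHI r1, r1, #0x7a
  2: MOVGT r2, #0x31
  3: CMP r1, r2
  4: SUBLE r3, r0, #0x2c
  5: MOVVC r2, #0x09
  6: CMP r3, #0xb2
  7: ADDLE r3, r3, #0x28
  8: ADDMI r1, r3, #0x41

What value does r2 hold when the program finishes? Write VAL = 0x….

0: ✓ CMP  NZCV=0000
1: · ADDHI
2: ✓ MOVGT  r2←0x31
3: ✓ CMP  NZCV=1000
4: ✓ SUBLE  r3←0x7b
5: ✓ MOVVC  r2←0x09
6: ✓ CMP  NZCV=1001
7: · ADDLE
8: ✓ ADDMI  r1←0xbc

VAL = 0x09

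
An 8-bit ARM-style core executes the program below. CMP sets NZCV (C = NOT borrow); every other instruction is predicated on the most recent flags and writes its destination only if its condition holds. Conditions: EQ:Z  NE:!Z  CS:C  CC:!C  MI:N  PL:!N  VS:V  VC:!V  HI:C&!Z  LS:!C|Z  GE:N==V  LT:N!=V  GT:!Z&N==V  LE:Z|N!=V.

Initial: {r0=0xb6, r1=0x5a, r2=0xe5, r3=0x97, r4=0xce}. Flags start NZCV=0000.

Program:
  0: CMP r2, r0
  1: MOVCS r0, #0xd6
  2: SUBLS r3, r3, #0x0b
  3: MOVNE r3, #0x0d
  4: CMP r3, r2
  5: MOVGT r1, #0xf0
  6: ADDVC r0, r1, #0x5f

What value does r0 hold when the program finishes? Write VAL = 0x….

[0] flags=0010 → (cmp)
[1] flags=0010 CS?T → r0=0xd6
[2] flags=0010 LS?F → skip
[3] flags=0010 NE?T → r3=0x0d
[4] flags=0000 → (cmp)
[5] flags=0000 GT?T → r1=0xf0
[6] flags=0000 VC?T → r0=0x4f

VAL = 0x4f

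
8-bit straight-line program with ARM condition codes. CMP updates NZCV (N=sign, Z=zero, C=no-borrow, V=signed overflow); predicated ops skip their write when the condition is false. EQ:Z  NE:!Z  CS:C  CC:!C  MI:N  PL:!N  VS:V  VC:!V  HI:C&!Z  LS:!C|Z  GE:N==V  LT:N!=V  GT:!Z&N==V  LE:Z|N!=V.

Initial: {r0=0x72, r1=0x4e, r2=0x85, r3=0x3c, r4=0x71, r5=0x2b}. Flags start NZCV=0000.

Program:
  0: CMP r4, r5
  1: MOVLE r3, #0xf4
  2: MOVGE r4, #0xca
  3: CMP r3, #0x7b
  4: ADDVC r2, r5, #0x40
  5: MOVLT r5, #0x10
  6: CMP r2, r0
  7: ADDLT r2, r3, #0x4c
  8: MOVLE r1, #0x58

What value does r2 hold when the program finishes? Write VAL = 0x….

0: ✓ CMP  NZCV=0010
1: · MOVLE
2: ✓ MOVGE  r4←0xca
3: ✓ CMP  NZCV=1000
4: ✓ ADDVC  r2←0x6b
5: ✓ MOVLT  r5←0x10
6: ✓ CMP  NZCV=1000
7: ✓ ADDLT  r2←0x88
8: ✓ MOVLE  r1←0x58

VAL = 0x88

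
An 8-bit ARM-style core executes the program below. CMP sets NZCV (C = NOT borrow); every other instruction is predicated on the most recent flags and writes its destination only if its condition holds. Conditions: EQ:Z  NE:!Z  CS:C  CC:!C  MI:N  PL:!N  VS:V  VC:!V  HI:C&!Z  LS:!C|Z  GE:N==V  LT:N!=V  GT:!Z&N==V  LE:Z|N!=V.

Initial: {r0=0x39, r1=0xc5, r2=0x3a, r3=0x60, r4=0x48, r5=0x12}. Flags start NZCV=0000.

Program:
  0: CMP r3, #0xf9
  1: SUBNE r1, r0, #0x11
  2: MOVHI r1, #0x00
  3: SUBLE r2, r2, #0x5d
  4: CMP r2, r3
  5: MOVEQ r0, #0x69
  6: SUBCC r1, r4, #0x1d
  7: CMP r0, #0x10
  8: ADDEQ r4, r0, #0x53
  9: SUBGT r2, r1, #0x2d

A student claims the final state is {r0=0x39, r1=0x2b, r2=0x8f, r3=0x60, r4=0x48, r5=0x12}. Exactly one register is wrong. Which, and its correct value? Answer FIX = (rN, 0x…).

0: ✓ CMP  NZCV=0000
1: ✓ SUBNE  r1←0x28
2: · MOVHI
3: · SUBLE
4: ✓ CMP  NZCV=1000
5: · MOVEQ
6: ✓ SUBCC  r1←0x2b
7: ✓ CMP  NZCV=0010
8: · ADDEQ
9: ✓ SUBGT  r2←0xfe

FIX = (r2, 0xfe)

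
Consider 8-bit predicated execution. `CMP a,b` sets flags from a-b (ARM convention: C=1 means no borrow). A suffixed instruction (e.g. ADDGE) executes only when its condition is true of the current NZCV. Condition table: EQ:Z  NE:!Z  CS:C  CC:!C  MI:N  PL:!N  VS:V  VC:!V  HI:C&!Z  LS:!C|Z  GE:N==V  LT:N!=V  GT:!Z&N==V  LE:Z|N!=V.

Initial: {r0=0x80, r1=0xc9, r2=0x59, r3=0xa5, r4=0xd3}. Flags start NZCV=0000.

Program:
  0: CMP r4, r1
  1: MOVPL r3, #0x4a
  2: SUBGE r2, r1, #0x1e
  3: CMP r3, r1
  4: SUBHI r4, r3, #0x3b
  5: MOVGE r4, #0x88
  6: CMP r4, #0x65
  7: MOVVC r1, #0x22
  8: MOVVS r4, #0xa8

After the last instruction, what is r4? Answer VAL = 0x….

VAL = 0xa8

[0] flags=0010 → (cmp)
[1] flags=0010 PL?T → r3=0x4a
[2] flags=0010 GE?T → r2=0xab
[3] flags=1001 → (cmp)
[4] flags=1001 HI?F → skip
[5] flags=1001 GE?T → r4=0x88
[6] flags=0011 → (cmp)
[7] flags=0011 VC?F → skip
[8] flags=0011 VS?T → r4=0xa8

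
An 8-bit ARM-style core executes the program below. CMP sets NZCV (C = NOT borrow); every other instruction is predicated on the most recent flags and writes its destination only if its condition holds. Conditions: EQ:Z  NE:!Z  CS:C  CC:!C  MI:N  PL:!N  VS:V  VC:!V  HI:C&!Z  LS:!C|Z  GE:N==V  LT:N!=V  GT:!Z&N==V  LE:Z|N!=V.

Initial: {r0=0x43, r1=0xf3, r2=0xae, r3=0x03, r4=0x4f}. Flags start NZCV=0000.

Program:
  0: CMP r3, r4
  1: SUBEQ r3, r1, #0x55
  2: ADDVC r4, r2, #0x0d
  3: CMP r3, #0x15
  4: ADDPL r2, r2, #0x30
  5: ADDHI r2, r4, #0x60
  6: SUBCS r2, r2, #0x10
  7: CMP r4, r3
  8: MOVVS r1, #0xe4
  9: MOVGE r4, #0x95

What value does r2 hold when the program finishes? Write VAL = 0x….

0: ✓ CMP  NZCV=1000
1: · SUBEQ
2: ✓ ADDVC  r4←0xbb
3: ✓ CMP  NZCV=1000
4: · ADDPL
5: · ADDHI
6: · SUBCS
7: ✓ CMP  NZCV=1010
8: · MOVVS
9: · MOVGE

VAL = 0xae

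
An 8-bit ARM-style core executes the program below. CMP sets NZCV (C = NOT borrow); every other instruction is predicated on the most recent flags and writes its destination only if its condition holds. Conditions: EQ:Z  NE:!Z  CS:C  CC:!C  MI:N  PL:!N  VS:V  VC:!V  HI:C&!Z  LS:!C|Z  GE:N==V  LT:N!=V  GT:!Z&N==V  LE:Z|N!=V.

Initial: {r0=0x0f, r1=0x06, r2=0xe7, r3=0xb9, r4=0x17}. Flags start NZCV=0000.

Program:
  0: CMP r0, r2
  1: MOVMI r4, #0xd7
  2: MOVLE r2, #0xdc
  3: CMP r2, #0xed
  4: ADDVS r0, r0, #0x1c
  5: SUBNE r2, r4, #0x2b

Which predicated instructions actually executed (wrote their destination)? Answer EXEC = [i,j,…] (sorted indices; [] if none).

0: ✓ CMP  NZCV=0000
1: · MOVMI
2: · MOVLE
3: ✓ CMP  NZCV=1000
4: · ADDVS
5: ✓ SUBNE  r2←0xec

EXEC = [5]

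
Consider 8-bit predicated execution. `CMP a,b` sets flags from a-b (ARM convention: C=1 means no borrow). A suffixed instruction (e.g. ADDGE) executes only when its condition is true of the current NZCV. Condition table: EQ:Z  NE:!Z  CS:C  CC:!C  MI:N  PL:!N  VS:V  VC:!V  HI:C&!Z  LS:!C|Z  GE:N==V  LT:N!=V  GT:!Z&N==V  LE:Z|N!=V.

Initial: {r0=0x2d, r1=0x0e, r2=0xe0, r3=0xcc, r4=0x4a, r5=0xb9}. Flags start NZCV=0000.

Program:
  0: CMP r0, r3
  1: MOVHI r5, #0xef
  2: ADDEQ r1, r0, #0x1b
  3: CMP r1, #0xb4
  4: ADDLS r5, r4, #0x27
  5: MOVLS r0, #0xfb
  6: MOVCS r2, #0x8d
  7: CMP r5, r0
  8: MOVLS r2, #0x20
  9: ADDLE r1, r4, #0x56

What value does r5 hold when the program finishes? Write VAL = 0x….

[0] flags=0000 → (cmp)
[1] flags=0000 HI?F → skip
[2] flags=0000 EQ?F → skip
[3] flags=0000 → (cmp)
[4] flags=0000 LS?T → r5=0x71
[5] flags=0000 LS?T → r0=0xfb
[6] flags=0000 CS?F → skip
[7] flags=0000 → (cmp)
[8] flags=0000 LS?T → r2=0x20
[9] flags=0000 LE?F → skip

VAL = 0x71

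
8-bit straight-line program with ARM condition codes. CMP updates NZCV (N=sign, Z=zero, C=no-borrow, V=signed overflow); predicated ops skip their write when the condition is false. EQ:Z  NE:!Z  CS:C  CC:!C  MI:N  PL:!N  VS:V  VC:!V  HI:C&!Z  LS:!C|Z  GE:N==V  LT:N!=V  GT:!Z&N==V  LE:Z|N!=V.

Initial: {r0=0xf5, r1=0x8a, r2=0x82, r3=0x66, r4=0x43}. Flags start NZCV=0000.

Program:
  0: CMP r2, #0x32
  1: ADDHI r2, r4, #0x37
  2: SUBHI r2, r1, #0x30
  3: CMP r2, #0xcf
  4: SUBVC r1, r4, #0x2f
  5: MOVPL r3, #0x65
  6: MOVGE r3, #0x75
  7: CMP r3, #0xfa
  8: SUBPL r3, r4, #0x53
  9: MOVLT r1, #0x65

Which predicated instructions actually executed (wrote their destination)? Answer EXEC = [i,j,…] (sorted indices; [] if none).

EXEC = [1,2,6,8]

[0] flags=0011 → (cmp)
[1] flags=0011 HI?T → r2=0x7a
[2] flags=0011 HI?T → r2=0x5a
[3] flags=1001 → (cmp)
[4] flags=1001 VC?F → skip
[5] flags=1001 PL?F → skip
[6] flags=1001 GE?T → r3=0x75
[7] flags=0000 → (cmp)
[8] flags=0000 PL?T → r3=0xf0
[9] flags=0000 LT?F → skip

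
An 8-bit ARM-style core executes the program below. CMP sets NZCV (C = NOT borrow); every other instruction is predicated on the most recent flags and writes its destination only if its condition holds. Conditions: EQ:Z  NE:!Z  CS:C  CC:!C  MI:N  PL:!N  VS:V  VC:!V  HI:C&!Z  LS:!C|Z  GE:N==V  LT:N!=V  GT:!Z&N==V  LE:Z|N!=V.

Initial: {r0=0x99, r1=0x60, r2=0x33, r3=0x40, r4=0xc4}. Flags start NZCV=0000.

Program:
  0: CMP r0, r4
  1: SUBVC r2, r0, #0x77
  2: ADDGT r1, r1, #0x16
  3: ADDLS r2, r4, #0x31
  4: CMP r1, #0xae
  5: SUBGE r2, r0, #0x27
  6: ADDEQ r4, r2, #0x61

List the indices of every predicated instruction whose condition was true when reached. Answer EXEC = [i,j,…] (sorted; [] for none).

0: ✓ CMP  NZCV=1000
1: ✓ SUBVC  r2←0x22
2: · ADDGT
3: ✓ ADDLS  r2←0xf5
4: ✓ CMP  NZCV=1001
5: ✓ SUBGE  r2←0x72
6: · ADDEQ

EXEC = [1,3,5]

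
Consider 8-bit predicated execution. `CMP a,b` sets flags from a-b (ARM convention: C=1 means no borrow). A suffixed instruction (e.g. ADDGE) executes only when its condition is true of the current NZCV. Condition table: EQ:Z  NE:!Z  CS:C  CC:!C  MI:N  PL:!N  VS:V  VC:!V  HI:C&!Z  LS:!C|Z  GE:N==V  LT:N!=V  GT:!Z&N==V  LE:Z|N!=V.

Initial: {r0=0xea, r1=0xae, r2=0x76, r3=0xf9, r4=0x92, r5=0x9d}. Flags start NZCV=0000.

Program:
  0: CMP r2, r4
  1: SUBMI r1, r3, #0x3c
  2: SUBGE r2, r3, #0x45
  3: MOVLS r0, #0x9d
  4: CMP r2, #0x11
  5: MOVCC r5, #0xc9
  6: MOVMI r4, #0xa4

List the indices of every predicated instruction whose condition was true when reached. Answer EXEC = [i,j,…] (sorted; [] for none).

[0] flags=1001 → (cmp)
[1] flags=1001 MI?T → r1=0xbd
[2] flags=1001 GE?T → r2=0xb4
[3] flags=1001 LS?T → r0=0x9d
[4] flags=1010 → (cmp)
[5] flags=1010 CC?F → skip
[6] flags=1010 MI?T → r4=0xa4

EXEC = [1,2,3,6]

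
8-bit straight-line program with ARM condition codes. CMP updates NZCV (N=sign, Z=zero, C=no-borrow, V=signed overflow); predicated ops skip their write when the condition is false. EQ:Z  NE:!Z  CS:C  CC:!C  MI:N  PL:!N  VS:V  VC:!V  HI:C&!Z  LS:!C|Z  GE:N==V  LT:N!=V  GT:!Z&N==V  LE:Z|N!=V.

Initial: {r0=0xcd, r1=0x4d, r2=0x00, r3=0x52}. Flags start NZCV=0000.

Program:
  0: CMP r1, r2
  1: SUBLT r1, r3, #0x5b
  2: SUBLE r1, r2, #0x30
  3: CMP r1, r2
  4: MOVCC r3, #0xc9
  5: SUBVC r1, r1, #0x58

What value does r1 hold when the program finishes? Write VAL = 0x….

[0] flags=0010 → (cmp)
[1] flags=0010 LT?F → skip
[2] flags=0010 LE?F → skip
[3] flags=0010 → (cmp)
[4] flags=0010 CC?F → skip
[5] flags=0010 VC?T → r1=0xf5

VAL = 0xf5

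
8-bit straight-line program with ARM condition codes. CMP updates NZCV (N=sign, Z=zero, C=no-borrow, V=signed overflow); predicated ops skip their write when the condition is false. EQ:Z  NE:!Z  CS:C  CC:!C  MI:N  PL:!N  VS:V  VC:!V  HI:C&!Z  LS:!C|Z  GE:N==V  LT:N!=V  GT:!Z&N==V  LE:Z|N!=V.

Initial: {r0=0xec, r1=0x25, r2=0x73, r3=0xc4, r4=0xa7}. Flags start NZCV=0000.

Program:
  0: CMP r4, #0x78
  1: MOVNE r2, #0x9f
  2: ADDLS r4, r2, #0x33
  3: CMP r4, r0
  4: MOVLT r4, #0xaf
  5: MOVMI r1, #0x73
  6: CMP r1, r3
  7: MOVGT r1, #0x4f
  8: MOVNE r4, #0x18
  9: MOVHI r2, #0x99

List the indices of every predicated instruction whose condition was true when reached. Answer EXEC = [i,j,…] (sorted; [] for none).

EXEC = [1,4,5,7,8]

[0] flags=0011 → (cmp)
[1] flags=0011 NE?T → r2=0x9f
[2] flags=0011 LS?F → skip
[3] flags=1000 → (cmp)
[4] flags=1000 LT?T → r4=0xaf
[5] flags=1000 MI?T → r1=0x73
[6] flags=1001 → (cmp)
[7] flags=1001 GT?T → r1=0x4f
[8] flags=1001 NE?T → r4=0x18
[9] flags=1001 HI?F → skip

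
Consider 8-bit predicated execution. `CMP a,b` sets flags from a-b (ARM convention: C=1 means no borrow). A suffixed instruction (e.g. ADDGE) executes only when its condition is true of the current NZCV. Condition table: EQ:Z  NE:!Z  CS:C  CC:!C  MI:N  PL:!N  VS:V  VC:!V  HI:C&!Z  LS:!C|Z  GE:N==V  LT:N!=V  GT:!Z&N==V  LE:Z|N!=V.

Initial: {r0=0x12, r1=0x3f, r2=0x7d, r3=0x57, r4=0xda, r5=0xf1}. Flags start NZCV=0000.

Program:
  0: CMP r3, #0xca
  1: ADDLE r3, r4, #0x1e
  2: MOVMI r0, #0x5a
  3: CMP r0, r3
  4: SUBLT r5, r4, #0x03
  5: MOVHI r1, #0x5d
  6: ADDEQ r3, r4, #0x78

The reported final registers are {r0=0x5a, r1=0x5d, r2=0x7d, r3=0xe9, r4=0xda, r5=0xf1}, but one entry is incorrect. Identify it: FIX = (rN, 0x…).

FIX = (r3, 0x57)

[0] flags=1001 → (cmp)
[1] flags=1001 LE?F → skip
[2] flags=1001 MI?T → r0=0x5a
[3] flags=0010 → (cmp)
[4] flags=0010 LT?F → skip
[5] flags=0010 HI?T → r1=0x5d
[6] flags=0010 EQ?F → skip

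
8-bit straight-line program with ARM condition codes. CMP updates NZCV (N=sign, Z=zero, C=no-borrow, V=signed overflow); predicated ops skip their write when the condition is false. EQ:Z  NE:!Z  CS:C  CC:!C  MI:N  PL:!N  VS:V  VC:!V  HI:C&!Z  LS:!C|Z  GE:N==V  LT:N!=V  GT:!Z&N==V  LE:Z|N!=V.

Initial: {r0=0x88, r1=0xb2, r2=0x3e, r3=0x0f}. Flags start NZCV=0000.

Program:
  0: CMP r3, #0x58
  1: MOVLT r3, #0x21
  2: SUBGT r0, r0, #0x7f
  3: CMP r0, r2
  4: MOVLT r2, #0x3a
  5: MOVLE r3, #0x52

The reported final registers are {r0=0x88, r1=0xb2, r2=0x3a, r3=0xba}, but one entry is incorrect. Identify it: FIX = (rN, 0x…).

0: ✓ CMP  NZCV=1000
1: ✓ MOVLT  r3←0x21
2: · SUBGT
3: ✓ CMP  NZCV=0011
4: ✓ MOVLT  r2←0x3a
5: ✓ MOVLE  r3←0x52

FIX = (r3, 0x52)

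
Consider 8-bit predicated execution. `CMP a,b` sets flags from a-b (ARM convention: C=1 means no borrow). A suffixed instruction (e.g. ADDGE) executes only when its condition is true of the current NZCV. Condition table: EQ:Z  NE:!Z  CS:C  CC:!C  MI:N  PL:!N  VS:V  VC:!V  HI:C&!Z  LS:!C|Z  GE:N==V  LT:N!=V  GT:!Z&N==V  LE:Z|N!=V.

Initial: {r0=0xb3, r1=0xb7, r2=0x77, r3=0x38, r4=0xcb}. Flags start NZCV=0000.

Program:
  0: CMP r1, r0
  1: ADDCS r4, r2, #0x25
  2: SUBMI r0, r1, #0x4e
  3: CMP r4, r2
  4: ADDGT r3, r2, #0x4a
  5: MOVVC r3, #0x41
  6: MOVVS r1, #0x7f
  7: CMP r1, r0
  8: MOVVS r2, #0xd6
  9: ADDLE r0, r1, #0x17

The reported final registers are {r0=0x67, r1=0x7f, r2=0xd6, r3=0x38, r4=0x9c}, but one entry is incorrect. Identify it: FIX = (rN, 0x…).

FIX = (r0, 0xb3)

0: ✓ CMP  NZCV=0010
1: ✓ ADDCS  r4←0x9c
2: · SUBMI
3: ✓ CMP  NZCV=0011
4: · ADDGT
5: · MOVVC
6: ✓ MOVVS  r1←0x7f
7: ✓ CMP  NZCV=1001
8: ✓ MOVVS  r2←0xd6
9: · ADDLE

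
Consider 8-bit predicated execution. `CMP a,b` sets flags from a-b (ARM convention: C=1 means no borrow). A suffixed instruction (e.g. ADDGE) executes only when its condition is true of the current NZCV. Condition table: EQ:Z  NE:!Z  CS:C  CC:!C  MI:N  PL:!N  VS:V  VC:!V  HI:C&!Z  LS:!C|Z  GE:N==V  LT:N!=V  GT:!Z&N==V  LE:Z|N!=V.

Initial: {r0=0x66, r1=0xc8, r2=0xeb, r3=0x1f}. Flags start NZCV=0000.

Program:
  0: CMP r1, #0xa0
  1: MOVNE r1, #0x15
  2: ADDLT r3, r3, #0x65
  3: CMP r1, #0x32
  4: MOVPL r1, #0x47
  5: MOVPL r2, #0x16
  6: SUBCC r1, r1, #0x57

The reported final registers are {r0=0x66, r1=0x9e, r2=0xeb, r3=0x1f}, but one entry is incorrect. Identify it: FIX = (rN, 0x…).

FIX = (r1, 0xbe)

0: ✓ CMP  NZCV=0010
1: ✓ MOVNE  r1←0x15
2: · ADDLT
3: ✓ CMP  NZCV=1000
4: · MOVPL
5: · MOVPL
6: ✓ SUBCC  r1←0xbe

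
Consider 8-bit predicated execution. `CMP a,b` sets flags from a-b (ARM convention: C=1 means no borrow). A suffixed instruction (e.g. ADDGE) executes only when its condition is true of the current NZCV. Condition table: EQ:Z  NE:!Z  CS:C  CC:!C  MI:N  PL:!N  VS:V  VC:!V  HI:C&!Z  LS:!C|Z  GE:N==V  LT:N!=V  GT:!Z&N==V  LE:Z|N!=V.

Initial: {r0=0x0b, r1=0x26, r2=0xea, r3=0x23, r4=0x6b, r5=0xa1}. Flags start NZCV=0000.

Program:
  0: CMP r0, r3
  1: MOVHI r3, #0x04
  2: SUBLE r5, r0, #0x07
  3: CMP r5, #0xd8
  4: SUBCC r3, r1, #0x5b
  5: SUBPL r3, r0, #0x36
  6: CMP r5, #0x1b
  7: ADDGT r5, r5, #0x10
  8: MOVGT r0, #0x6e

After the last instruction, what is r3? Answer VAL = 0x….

[0] flags=1000 → (cmp)
[1] flags=1000 HI?F → skip
[2] flags=1000 LE?T → r5=0x04
[3] flags=0000 → (cmp)
[4] flags=0000 CC?T → r3=0xcb
[5] flags=0000 PL?T → r3=0xd5
[6] flags=1000 → (cmp)
[7] flags=1000 GT?F → skip
[8] flags=1000 GT?F → skip

VAL = 0xd5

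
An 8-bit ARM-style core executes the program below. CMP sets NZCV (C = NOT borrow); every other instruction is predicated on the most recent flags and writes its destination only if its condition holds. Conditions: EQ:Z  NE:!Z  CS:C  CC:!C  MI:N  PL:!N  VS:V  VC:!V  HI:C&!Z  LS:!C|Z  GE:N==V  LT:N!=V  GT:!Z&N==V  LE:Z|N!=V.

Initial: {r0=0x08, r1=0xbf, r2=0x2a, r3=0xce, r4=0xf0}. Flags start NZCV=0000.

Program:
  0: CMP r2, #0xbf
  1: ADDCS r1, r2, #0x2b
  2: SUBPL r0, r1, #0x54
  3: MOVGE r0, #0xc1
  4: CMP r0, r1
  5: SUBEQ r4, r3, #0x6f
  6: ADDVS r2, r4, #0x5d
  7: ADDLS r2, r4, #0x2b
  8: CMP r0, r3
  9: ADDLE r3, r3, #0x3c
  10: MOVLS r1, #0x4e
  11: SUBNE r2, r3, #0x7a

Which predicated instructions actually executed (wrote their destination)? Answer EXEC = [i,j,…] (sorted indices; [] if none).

EXEC = [2,3,9,10,11]

0: ✓ CMP  NZCV=0000
1: · ADDCS
2: ✓ SUBPL  r0←0x6b
3: ✓ MOVGE  r0←0xc1
4: ✓ CMP  NZCV=0010
5: · SUBEQ
6: · ADDVS
7: · ADDLS
8: ✓ CMP  NZCV=1000
9: ✓ ADDLE  r3←0x0a
10: ✓ MOVLS  r1←0x4e
11: ✓ SUBNE  r2←0x90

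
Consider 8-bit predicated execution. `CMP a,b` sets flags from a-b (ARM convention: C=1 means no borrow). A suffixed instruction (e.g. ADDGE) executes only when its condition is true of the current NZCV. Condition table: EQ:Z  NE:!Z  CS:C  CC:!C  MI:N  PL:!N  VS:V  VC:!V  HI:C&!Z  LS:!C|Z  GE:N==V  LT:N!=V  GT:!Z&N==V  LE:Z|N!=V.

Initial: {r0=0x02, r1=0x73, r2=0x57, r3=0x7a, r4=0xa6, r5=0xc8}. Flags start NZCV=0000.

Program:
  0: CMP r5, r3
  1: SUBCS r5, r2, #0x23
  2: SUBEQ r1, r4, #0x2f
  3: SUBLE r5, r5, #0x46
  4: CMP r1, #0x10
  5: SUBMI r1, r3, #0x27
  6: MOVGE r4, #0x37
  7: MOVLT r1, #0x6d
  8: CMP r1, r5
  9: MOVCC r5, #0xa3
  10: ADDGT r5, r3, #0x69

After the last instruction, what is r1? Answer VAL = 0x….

0: ✓ CMP  NZCV=0011
1: ✓ SUBCS  r5←0x34
2: · SUBEQ
3: ✓ SUBLE  r5←0xee
4: ✓ CMP  NZCV=0010
5: · SUBMI
6: ✓ MOVGE  r4←0x37
7: · MOVLT
8: ✓ CMP  NZCV=1001
9: ✓ MOVCC  r5←0xa3
10: ✓ ADDGT  r5←0xe3

VAL = 0x73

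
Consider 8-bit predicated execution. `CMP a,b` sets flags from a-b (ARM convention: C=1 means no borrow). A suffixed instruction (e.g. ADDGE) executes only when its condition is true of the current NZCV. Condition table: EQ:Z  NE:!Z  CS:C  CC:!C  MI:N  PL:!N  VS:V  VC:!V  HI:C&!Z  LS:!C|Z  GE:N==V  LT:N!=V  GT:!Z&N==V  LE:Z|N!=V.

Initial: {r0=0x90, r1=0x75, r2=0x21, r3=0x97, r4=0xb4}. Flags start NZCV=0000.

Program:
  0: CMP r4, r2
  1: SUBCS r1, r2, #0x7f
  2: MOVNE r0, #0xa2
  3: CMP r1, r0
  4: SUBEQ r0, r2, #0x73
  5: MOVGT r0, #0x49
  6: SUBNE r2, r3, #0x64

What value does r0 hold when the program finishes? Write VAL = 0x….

0: ✓ CMP  NZCV=1010
1: ✓ SUBCS  r1←0xa2
2: ✓ MOVNE  r0←0xa2
3: ✓ CMP  NZCV=0110
4: ✓ SUBEQ  r0←0xae
5: · MOVGT
6: · SUBNE

VAL = 0xae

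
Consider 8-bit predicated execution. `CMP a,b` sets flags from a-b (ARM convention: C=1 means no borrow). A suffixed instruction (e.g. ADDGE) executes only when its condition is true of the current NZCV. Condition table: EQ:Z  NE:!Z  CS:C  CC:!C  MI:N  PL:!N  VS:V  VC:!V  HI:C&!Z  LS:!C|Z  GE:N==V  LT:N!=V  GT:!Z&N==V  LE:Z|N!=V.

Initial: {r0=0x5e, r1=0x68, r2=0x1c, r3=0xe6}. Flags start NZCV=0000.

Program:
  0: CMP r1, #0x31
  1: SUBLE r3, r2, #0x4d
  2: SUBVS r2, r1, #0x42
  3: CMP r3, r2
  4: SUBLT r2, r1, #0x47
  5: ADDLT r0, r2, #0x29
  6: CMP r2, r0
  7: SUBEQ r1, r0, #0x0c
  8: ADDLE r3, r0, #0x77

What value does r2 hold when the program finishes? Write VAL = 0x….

VAL = 0x21

[0] flags=0010 → (cmp)
[1] flags=0010 LE?F → skip
[2] flags=0010 VS?F → skip
[3] flags=1010 → (cmp)
[4] flags=1010 LT?T → r2=0x21
[5] flags=1010 LT?T → r0=0x4a
[6] flags=1000 → (cmp)
[7] flags=1000 EQ?F → skip
[8] flags=1000 LE?T → r3=0xc1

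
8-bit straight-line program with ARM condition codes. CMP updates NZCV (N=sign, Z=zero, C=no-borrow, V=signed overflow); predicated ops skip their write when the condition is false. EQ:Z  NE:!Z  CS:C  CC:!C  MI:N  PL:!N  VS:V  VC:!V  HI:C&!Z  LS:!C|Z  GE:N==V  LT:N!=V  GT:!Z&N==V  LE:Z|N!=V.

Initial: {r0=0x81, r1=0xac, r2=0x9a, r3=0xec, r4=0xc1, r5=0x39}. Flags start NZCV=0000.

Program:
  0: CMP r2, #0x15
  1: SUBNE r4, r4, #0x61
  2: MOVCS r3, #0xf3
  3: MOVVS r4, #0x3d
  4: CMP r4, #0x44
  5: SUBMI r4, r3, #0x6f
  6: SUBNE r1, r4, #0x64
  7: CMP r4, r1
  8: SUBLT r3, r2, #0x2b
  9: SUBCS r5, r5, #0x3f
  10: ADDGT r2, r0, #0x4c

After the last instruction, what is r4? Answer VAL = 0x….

VAL = 0x60

[0] flags=1010 → (cmp)
[1] flags=1010 NE?T → r4=0x60
[2] flags=1010 CS?T → r3=0xf3
[3] flags=1010 VS?F → skip
[4] flags=0010 → (cmp)
[5] flags=0010 MI?F → skip
[6] flags=0010 NE?T → r1=0xfc
[7] flags=0000 → (cmp)
[8] flags=0000 LT?F → skip
[9] flags=0000 CS?F → skip
[10] flags=0000 GT?T → r2=0xcd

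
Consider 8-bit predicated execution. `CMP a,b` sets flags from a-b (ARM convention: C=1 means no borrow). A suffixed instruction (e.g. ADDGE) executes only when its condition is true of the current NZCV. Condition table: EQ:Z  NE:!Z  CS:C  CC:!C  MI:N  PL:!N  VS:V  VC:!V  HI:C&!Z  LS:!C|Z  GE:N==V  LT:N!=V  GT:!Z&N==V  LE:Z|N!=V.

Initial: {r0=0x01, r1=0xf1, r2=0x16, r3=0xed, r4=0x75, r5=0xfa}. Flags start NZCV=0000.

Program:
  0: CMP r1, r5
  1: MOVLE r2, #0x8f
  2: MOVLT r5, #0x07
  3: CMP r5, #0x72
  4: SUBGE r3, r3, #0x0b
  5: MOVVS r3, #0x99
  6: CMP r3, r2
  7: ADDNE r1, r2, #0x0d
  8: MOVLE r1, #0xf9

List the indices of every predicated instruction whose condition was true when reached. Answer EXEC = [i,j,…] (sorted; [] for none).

EXEC = [1,2,7]

[0] flags=1000 → (cmp)
[1] flags=1000 LE?T → r2=0x8f
[2] flags=1000 LT?T → r5=0x07
[3] flags=1000 → (cmp)
[4] flags=1000 GE?F → skip
[5] flags=1000 VS?F → skip
[6] flags=0010 → (cmp)
[7] flags=0010 NE?T → r1=0x9c
[8] flags=0010 LE?F → skip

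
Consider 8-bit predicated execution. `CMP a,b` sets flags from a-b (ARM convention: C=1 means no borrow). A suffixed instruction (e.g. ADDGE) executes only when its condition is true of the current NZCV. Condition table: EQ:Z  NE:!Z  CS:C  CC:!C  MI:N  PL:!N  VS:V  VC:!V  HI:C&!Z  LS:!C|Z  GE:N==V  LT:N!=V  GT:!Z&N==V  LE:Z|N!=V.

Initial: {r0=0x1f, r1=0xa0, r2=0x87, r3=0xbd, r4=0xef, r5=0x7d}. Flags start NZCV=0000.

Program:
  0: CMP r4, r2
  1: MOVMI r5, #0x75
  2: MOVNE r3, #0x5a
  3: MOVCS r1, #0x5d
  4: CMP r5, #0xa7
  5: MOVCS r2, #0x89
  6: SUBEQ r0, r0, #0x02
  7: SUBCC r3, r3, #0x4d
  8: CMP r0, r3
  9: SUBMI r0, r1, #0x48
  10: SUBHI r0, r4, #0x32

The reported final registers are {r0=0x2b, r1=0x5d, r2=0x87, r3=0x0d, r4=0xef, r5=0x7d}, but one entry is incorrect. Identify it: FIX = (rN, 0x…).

FIX = (r0, 0xbd)

[0] flags=0010 → (cmp)
[1] flags=0010 MI?F → skip
[2] flags=0010 NE?T → r3=0x5a
[3] flags=0010 CS?T → r1=0x5d
[4] flags=1001 → (cmp)
[5] flags=1001 CS?F → skip
[6] flags=1001 EQ?F → skip
[7] flags=1001 CC?T → r3=0x0d
[8] flags=0010 → (cmp)
[9] flags=0010 MI?F → skip
[10] flags=0010 HI?T → r0=0xbd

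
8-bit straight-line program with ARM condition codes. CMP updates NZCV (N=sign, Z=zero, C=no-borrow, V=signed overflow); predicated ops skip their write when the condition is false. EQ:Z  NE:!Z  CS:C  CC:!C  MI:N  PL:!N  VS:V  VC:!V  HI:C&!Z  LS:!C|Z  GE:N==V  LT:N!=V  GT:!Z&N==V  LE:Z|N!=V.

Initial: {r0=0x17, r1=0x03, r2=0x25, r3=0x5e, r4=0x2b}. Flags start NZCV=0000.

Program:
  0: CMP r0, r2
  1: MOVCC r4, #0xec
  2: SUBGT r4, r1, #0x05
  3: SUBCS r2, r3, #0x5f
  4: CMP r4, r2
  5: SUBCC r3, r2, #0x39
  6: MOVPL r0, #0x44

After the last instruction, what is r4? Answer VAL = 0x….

VAL = 0xec

0: ✓ CMP  NZCV=1000
1: ✓ MOVCC  r4←0xec
2: · SUBGT
3: · SUBCS
4: ✓ CMP  NZCV=1010
5: · SUBCC
6: · MOVPL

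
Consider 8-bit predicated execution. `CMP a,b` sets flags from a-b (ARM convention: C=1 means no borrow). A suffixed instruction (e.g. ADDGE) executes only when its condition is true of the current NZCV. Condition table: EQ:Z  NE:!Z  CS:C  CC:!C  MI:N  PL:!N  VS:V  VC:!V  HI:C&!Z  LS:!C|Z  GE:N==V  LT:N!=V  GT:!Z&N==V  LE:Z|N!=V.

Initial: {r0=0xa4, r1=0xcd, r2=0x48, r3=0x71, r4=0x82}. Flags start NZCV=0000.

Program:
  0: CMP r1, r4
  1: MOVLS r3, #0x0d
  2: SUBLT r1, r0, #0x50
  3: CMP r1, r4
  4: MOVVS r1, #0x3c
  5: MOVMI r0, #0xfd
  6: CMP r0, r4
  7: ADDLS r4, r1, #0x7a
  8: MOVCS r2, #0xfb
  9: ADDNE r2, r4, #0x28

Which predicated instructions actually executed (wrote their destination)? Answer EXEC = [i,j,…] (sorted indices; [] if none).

0: ✓ CMP  NZCV=0010
1: · MOVLS
2: · SUBLT
3: ✓ CMP  NZCV=0010
4: · MOVVS
5: · MOVMI
6: ✓ CMP  NZCV=0010
7: · ADDLS
8: ✓ MOVCS  r2←0xfb
9: ✓ ADDNE  r2←0xaa

EXEC = [8,9]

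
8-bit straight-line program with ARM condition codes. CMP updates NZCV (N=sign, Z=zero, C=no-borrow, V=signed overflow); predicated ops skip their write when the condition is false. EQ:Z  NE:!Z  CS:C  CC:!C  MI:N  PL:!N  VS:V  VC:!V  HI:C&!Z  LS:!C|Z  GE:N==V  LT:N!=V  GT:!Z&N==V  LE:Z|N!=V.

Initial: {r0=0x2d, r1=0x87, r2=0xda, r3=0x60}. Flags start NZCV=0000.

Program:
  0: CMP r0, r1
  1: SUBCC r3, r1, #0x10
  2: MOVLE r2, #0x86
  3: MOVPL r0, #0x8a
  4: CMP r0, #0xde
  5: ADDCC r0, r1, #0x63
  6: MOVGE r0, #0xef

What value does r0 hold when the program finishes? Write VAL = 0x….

[0] flags=1001 → (cmp)
[1] flags=1001 CC?T → r3=0x77
[2] flags=1001 LE?F → skip
[3] flags=1001 PL?F → skip
[4] flags=0000 → (cmp)
[5] flags=0000 CC?T → r0=0xea
[6] flags=0000 GE?T → r0=0xef

VAL = 0xef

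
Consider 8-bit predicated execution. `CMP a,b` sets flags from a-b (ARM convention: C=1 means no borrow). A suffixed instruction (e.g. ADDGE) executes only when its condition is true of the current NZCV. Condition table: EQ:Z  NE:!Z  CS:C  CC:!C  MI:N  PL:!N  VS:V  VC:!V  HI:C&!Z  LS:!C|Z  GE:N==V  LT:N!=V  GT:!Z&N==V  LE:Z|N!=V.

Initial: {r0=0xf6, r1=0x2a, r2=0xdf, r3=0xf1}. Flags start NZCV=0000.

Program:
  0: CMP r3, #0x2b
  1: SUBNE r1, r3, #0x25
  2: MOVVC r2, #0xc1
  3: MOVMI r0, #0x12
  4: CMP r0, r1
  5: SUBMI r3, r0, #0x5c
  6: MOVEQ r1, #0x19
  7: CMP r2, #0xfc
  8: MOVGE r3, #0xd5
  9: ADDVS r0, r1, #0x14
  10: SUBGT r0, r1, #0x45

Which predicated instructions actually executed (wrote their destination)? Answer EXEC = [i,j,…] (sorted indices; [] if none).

EXEC = [1,2,3]

[0] flags=1010 → (cmp)
[1] flags=1010 NE?T → r1=0xcc
[2] flags=1010 VC?T → r2=0xc1
[3] flags=1010 MI?T → r0=0x12
[4] flags=0000 → (cmp)
[5] flags=0000 MI?F → skip
[6] flags=0000 EQ?F → skip
[7] flags=1000 → (cmp)
[8] flags=1000 GE?F → skip
[9] flags=1000 VS?F → skip
[10] flags=1000 GT?F → skip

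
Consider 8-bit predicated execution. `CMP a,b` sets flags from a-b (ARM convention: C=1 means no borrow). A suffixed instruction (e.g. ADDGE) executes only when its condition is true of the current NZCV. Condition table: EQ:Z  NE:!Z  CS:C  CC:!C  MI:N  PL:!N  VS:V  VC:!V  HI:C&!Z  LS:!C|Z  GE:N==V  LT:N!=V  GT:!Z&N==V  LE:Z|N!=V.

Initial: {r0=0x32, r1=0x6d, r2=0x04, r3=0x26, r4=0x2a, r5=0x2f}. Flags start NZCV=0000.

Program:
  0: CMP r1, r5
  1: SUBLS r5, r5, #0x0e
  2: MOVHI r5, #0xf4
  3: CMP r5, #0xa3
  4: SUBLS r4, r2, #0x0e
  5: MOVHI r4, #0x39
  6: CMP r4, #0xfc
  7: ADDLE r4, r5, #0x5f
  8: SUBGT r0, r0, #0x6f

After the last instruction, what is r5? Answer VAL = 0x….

VAL = 0xf4

0: ✓ CMP  NZCV=0010
1: · SUBLS
2: ✓ MOVHI  r5←0xf4
3: ✓ CMP  NZCV=0010
4: · SUBLS
5: ✓ MOVHI  r4←0x39
6: ✓ CMP  NZCV=0000
7: · ADDLE
8: ✓ SUBGT  r0←0xc3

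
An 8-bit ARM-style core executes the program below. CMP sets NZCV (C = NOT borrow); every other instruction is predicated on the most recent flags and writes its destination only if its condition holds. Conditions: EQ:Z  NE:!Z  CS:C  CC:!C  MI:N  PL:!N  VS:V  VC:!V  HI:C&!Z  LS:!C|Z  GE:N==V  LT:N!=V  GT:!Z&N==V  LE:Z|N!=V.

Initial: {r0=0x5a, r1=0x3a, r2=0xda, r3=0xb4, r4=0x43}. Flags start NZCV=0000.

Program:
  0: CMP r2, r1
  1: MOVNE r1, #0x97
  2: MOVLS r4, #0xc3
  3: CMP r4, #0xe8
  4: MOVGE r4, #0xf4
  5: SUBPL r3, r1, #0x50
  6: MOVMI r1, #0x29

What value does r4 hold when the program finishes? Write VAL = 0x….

[0] flags=1010 → (cmp)
[1] flags=1010 NE?T → r1=0x97
[2] flags=1010 LS?F → skip
[3] flags=0000 → (cmp)
[4] flags=0000 GE?T → r4=0xf4
[5] flags=0000 PL?T → r3=0x47
[6] flags=0000 MI?F → skip

VAL = 0xf4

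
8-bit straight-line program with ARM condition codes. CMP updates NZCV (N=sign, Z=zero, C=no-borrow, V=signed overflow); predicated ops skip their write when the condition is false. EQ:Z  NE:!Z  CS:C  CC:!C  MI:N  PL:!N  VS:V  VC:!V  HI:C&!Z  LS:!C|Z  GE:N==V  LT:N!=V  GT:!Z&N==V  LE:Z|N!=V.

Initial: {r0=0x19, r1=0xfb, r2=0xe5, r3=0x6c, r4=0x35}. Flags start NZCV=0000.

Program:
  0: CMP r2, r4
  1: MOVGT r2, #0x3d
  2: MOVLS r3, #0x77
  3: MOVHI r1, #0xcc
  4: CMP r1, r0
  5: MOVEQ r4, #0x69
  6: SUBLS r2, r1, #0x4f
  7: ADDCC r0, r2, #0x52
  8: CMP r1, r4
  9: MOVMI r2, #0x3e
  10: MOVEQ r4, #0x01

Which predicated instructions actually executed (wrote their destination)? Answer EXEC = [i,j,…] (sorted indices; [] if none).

0: ✓ CMP  NZCV=1010
1: · MOVGT
2: · MOVLS
3: ✓ MOVHI  r1←0xcc
4: ✓ CMP  NZCV=1010
5: · MOVEQ
6: · SUBLS
7: · ADDCC
8: ✓ CMP  NZCV=1010
9: ✓ MOVMI  r2←0x3e
10: · MOVEQ

EXEC = [3,9]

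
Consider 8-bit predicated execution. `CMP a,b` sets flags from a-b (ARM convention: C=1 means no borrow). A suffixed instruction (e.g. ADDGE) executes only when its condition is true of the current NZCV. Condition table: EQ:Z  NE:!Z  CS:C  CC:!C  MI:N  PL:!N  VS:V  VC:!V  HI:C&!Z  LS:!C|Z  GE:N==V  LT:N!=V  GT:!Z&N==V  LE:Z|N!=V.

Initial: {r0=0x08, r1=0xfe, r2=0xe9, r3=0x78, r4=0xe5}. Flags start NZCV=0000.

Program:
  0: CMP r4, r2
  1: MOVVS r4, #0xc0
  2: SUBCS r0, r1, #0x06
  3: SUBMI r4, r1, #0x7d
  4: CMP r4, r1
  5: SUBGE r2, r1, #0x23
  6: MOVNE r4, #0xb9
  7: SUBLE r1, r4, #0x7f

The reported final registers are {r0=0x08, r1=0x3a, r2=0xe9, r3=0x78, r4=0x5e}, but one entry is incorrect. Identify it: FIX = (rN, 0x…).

FIX = (r4, 0xb9)

0: ✓ CMP  NZCV=1000
1: · MOVVS
2: · SUBCS
3: ✓ SUBMI  r4←0x81
4: ✓ CMP  NZCV=1000
5: · SUBGE
6: ✓ MOVNE  r4←0xb9
7: ✓ SUBLE  r1←0x3a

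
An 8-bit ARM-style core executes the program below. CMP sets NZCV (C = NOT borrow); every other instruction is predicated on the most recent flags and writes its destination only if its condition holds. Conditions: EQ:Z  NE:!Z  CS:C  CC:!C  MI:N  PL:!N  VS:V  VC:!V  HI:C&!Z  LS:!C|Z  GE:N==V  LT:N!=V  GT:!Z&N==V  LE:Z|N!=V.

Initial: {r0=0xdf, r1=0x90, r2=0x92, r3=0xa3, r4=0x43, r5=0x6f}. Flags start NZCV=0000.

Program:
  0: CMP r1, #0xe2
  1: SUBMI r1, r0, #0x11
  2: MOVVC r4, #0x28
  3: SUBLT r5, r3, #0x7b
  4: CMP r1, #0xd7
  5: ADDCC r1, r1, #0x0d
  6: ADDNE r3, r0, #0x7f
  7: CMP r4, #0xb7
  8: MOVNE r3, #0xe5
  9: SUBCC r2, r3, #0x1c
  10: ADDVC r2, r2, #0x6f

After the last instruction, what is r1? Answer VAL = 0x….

VAL = 0xdb

[0] flags=1000 → (cmp)
[1] flags=1000 MI?T → r1=0xce
[2] flags=1000 VC?T → r4=0x28
[3] flags=1000 LT?T → r5=0x28
[4] flags=1000 → (cmp)
[5] flags=1000 CC?T → r1=0xdb
[6] flags=1000 NE?T → r3=0x5e
[7] flags=0000 → (cmp)
[8] flags=0000 NE?T → r3=0xe5
[9] flags=0000 CC?T → r2=0xc9
[10] flags=0000 VC?T → r2=0x38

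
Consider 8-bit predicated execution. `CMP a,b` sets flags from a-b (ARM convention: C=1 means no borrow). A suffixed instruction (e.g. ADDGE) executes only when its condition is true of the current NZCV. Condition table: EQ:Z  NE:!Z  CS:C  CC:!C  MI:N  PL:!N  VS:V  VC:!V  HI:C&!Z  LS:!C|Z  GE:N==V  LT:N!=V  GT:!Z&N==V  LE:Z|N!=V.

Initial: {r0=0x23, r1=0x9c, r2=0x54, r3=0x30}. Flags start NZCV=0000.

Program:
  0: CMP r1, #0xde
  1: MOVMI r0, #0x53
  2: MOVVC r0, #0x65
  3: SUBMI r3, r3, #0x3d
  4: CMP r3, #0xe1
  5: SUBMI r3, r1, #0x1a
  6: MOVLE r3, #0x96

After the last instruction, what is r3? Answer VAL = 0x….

[0] flags=1000 → (cmp)
[1] flags=1000 MI?T → r0=0x53
[2] flags=1000 VC?T → r0=0x65
[3] flags=1000 MI?T → r3=0xf3
[4] flags=0010 → (cmp)
[5] flags=0010 MI?F → skip
[6] flags=0010 LE?F → skip

VAL = 0xf3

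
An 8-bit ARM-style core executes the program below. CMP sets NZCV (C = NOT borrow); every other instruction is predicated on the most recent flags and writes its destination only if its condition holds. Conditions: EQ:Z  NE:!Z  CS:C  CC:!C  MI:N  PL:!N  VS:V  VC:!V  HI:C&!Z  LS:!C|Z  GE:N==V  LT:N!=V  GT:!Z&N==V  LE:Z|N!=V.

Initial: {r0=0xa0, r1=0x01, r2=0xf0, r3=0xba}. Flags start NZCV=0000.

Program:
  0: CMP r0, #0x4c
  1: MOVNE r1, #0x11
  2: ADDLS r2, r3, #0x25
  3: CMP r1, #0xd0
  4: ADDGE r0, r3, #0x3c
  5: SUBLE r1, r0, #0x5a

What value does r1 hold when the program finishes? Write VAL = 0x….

0: ✓ CMP  NZCV=0011
1: ✓ MOVNE  r1←0x11
2: · ADDLS
3: ✓ CMP  NZCV=0000
4: ✓ ADDGE  r0←0xf6
5: · SUBLE

VAL = 0x11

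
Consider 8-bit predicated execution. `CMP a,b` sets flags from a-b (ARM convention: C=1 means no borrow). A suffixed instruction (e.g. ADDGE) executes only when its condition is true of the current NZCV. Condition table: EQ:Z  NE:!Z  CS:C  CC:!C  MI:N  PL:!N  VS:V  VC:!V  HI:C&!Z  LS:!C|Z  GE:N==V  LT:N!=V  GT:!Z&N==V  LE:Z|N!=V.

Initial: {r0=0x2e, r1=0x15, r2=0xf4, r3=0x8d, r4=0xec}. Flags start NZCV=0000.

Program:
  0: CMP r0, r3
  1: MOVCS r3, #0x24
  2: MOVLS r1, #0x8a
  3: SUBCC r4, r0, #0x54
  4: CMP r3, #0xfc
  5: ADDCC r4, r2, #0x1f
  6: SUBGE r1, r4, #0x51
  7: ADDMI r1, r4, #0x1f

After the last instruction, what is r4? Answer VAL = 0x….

VAL = 0x13

[0] flags=1001 → (cmp)
[1] flags=1001 CS?F → skip
[2] flags=1001 LS?T → r1=0x8a
[3] flags=1001 CC?T → r4=0xda
[4] flags=1000 → (cmp)
[5] flags=1000 CC?T → r4=0x13
[6] flags=1000 GE?F → skip
[7] flags=1000 MI?T → r1=0x32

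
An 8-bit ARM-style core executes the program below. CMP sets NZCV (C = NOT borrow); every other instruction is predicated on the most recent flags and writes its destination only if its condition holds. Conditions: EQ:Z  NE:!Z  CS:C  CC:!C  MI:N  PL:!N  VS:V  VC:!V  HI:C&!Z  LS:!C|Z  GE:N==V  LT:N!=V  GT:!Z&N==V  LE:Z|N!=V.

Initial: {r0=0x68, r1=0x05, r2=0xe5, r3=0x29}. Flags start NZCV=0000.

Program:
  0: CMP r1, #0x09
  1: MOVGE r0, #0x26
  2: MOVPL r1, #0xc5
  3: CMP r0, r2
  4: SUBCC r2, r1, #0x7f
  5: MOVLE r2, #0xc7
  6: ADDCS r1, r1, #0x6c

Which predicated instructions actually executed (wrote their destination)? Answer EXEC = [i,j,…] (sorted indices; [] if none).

EXEC = [4]

0: ✓ CMP  NZCV=1000
1: · MOVGE
2: · MOVPL
3: ✓ CMP  NZCV=1001
4: ✓ SUBCC  r2←0x86
5: · MOVLE
6: · ADDCS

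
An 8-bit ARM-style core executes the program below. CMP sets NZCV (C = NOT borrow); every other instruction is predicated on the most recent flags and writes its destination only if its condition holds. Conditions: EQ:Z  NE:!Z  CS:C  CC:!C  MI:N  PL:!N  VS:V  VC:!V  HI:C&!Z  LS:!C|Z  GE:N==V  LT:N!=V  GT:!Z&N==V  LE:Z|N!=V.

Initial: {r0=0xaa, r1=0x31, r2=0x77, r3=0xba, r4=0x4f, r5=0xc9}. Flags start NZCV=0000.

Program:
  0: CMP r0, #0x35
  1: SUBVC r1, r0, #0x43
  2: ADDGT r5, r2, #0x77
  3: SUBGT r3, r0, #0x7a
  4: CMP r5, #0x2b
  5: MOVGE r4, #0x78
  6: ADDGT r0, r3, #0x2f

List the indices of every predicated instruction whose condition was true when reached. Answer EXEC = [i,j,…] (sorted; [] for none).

EXEC = []

[0] flags=0011 → (cmp)
[1] flags=0011 VC?F → skip
[2] flags=0011 GT?F → skip
[3] flags=0011 GT?F → skip
[4] flags=1010 → (cmp)
[5] flags=1010 GE?F → skip
[6] flags=1010 GT?F → skip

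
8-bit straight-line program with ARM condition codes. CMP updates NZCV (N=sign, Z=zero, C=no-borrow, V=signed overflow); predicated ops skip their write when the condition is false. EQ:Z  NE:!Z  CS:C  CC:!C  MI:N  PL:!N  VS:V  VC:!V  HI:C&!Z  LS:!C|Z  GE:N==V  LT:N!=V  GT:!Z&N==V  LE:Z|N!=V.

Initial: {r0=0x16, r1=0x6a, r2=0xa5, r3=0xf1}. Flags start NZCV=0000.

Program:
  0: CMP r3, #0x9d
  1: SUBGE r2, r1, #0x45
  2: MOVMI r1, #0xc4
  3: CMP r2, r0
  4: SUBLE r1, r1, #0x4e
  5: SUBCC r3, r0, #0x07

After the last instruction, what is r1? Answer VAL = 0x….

VAL = 0x6a

0: ✓ CMP  NZCV=0010
1: ✓ SUBGE  r2←0x25
2: · MOVMI
3: ✓ CMP  NZCV=0010
4: · SUBLE
5: · SUBCC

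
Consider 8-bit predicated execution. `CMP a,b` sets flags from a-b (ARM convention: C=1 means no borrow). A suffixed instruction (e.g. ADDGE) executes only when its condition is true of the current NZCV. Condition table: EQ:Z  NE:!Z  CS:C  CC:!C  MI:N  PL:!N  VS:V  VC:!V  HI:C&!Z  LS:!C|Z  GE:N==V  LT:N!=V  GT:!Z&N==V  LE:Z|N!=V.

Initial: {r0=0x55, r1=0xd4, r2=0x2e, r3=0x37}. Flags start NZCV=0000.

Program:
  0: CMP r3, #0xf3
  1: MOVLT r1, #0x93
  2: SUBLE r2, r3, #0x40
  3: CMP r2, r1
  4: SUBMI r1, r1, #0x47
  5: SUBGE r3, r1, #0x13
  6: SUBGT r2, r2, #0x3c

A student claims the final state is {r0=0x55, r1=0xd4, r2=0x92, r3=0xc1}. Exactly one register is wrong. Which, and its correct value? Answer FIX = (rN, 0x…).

FIX = (r2, 0xf2)

[0] flags=0000 → (cmp)
[1] flags=0000 LT?F → skip
[2] flags=0000 LE?F → skip
[3] flags=0000 → (cmp)
[4] flags=0000 MI?F → skip
[5] flags=0000 GE?T → r3=0xc1
[6] flags=0000 GT?T → r2=0xf2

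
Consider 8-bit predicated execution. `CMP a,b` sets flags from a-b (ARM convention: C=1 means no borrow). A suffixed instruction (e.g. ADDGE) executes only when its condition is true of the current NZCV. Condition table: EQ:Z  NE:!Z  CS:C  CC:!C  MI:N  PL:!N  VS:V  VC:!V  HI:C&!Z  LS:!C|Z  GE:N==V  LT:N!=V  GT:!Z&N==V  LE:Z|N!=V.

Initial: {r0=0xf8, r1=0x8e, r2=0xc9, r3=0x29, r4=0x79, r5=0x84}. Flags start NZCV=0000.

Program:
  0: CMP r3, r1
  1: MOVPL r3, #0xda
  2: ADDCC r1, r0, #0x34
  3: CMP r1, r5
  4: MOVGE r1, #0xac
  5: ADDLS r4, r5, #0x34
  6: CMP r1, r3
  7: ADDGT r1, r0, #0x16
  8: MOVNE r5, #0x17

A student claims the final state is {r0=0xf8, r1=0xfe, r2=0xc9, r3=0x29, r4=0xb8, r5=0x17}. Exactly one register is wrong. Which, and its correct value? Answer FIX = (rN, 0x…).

FIX = (r1, 0xac)

[0] flags=1001 → (cmp)
[1] flags=1001 PL?F → skip
[2] flags=1001 CC?T → r1=0x2c
[3] flags=1001 → (cmp)
[4] flags=1001 GE?T → r1=0xac
[5] flags=1001 LS?T → r4=0xb8
[6] flags=1010 → (cmp)
[7] flags=1010 GT?F → skip
[8] flags=1010 NE?T → r5=0x17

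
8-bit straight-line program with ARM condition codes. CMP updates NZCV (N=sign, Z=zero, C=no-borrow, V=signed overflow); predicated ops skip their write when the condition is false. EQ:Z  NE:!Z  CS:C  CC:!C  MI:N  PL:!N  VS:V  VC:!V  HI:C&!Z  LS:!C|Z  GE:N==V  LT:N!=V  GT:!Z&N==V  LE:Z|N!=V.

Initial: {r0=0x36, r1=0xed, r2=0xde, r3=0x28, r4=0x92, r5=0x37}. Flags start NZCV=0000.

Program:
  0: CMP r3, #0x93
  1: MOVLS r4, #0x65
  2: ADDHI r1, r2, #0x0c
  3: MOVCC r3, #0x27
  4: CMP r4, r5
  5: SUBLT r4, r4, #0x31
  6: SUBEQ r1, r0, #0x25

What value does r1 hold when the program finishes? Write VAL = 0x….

VAL = 0xed

0: ✓ CMP  NZCV=1001
1: ✓ MOVLS  r4←0x65
2: · ADDHI
3: ✓ MOVCC  r3←0x27
4: ✓ CMP  NZCV=0010
5: · SUBLT
6: · SUBEQ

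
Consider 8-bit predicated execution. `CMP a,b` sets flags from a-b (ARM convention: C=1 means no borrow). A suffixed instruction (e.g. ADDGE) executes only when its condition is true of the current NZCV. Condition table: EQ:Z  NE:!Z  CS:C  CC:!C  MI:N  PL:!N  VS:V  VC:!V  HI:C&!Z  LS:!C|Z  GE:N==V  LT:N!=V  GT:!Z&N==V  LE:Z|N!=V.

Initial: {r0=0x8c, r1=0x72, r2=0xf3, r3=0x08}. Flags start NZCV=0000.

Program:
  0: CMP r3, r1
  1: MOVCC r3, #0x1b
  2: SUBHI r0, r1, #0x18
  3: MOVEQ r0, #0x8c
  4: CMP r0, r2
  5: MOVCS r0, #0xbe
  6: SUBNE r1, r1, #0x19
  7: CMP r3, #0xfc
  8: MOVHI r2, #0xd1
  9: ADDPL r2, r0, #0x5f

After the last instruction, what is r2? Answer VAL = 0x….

VAL = 0xeb

[0] flags=1000 → (cmp)
[1] flags=1000 CC?T → r3=0x1b
[2] flags=1000 HI?F → skip
[3] flags=1000 EQ?F → skip
[4] flags=1000 → (cmp)
[5] flags=1000 CS?F → skip
[6] flags=1000 NE?T → r1=0x59
[7] flags=0000 → (cmp)
[8] flags=0000 HI?F → skip
[9] flags=0000 PL?T → r2=0xeb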